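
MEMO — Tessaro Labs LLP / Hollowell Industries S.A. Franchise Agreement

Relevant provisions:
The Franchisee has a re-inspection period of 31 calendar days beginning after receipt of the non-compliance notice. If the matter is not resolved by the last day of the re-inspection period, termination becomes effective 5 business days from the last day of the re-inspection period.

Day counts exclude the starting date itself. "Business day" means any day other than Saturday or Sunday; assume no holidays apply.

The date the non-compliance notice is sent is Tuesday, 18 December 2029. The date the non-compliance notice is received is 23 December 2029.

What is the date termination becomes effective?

30 January 2030

The last day of the re-inspection period: 23 December 2029 + 31 days = 23 January 2030.
The date termination becomes effective: counting 5 business days from Wednesday, 23 January 2030 (Jan 24, Jan 25, Jan 28, Jan 29, Jan 30, skipping weekends) reaches Wednesday, 30 January 2030.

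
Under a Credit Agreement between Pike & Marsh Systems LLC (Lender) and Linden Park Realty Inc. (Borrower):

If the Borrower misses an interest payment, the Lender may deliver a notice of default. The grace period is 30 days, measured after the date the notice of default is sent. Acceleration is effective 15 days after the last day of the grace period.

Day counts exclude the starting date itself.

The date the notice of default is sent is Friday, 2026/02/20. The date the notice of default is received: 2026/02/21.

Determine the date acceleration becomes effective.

Adding 30 calendar days to 2026/02/20 gives 2026/03/22, which is the last day of the grace period.
Adding 15 calendar days to 2026/03/22 gives 2026/04/06, which is the date acceleration becomes effective.

2026/04/06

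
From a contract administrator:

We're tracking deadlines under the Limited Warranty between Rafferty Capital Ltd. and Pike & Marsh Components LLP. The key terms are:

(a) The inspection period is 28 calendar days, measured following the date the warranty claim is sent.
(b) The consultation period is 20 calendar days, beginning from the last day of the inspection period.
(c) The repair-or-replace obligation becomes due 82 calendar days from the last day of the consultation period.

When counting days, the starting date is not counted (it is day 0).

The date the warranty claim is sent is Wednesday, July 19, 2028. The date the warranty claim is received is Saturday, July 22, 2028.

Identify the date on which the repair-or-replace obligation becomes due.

November 26, 2028

The last day of the inspection period: July 19, 2028 + 28 days = August 16, 2028.
The last day of the consultation period: 20 calendar days after August 16, 2028 is September 5, 2028.
The date on which the repair-or-replace obligation becomes due: September 5, 2028 + 82 days = November 26, 2028.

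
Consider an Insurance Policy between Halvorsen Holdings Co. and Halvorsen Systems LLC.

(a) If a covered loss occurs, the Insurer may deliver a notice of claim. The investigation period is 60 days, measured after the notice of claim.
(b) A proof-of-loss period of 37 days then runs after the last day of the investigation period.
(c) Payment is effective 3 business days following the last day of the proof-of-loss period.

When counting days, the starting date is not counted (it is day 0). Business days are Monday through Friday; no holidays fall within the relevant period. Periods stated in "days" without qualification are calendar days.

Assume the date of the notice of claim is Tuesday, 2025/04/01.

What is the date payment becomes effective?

2025/07/10

The last day of the investigation period: 2025/04/01 + 60 days = 2025/05/31.
The last day of the proof-of-loss period: 37 calendar days after 2025/05/31 is 2025/07/07.
The date payment becomes effective: 3 business days after Monday, 2025/07/07, skipping weekends — Jul 8, Jul 9, Jul 10 — lands on Thursday, 2025/07/10.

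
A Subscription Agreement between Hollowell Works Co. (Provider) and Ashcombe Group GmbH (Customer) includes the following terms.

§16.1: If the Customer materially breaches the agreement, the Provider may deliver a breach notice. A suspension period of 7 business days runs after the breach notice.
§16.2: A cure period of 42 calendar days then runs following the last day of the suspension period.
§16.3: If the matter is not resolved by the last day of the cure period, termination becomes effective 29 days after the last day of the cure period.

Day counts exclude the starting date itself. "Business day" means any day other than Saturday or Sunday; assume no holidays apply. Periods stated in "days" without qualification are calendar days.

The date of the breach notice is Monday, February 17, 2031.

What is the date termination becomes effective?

The last day of the suspension period: counting 7 business days from Monday, February 17, 2031 (Feb 18, Feb 19, Feb 20, Feb 21, Feb 24, Feb 25, Feb 26, skipping weekends) reaches Wednesday, February 26, 2031.
Adding 42 calendar days to February 26, 2031 gives April 9, 2031, which is the last day of the cure period.
The date termination becomes effective: April 9, 2031 + 29 days = May 8, 2031.

May 8, 2031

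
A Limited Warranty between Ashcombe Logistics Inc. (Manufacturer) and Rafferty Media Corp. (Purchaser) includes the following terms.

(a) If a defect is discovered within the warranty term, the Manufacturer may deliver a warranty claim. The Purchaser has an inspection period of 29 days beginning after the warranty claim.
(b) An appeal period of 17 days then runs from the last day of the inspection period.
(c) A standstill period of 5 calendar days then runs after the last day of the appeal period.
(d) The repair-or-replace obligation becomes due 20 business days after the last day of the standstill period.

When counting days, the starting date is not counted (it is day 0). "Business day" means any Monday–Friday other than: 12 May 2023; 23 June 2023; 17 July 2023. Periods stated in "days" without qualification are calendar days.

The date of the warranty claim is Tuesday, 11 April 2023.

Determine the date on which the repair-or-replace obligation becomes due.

30 June 2023

Adding 29 calendar days to 11 April 2023 gives 10 May 2023, which is the last day of the inspection period.
The last day of the appeal period: 10 May 2023 + 17 days = 27 May 2023.
The last day of the standstill period: 27 May 2023 + 5 days = 1 June 2023.
The date on which the repair-or-replace obligation becomes due: counting 20 business days from Thursday, 1 June 2023 (Jun 2, Jun 5, Jun 6, Jun 7, …, Jun 28, Jun 29, Jun 30, skipping weekends and the listed holiday on Jun 23) reaches Friday, 30 June 2023.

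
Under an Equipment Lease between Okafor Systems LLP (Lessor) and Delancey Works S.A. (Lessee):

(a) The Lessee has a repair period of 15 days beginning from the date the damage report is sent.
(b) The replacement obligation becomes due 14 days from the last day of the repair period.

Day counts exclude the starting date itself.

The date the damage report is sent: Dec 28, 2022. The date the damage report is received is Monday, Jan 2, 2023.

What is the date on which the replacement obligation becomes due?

The last day of the repair period: 15 calendar days after Dec 28, 2022 is Jan 12, 2023.
Adding 14 calendar days to Jan 12, 2023 gives Jan 26, 2023, which is the date on which the replacement obligation becomes due.

Jan 26, 2023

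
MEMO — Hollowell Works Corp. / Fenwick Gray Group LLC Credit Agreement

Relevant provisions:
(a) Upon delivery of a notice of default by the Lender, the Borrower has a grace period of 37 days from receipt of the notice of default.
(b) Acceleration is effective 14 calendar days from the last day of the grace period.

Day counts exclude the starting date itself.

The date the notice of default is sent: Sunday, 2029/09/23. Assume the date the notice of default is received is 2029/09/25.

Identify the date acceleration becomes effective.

2029/11/15

The last day of the grace period: 2029/09/25 + 37 days = 2029/11/01.
The date acceleration becomes effective: 14 calendar days after 2029/11/01 is 2029/11/15.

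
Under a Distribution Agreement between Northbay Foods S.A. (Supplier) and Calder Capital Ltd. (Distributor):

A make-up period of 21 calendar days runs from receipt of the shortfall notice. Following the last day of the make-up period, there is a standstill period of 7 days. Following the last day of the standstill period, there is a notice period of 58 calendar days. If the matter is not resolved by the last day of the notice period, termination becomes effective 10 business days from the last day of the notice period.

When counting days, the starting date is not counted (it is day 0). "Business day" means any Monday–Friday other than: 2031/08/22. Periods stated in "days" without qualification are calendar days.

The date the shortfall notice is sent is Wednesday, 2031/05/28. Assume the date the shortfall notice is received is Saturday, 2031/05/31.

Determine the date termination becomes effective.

2031/09/08

The last day of the make-up period: 2031/05/31 + 21 days = 2031/06/21.
The last day of the standstill period: 2031/06/21 + 7 days = 2031/06/28.
Adding 58 calendar days to 2031/06/28 gives 2031/08/25, which is the last day of the notice period.
The date termination becomes effective: counting 10 business days from Monday, 2031/08/25 (Aug 26, Aug 27, Aug 28, Aug 29, Sep 1, Sep 2, Sep 3, Sep 4, Sep 5, Sep 8, skipping weekends) reaches Monday, 2031/09/08.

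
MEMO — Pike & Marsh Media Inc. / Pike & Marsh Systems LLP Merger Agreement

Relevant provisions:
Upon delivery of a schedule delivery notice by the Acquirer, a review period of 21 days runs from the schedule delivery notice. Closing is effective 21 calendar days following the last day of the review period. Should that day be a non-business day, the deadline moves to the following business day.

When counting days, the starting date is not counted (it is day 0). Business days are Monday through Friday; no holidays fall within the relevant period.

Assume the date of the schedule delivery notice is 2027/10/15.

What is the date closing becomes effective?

The last day of the review period: 2027/10/15 + 21 days = 2027/11/05.
The date closing becomes effective: 21 calendar days after 2027/11/05 is 2027/11/26. 2027/11/26 is a Friday, so no roll-forward applies.

2027/11/26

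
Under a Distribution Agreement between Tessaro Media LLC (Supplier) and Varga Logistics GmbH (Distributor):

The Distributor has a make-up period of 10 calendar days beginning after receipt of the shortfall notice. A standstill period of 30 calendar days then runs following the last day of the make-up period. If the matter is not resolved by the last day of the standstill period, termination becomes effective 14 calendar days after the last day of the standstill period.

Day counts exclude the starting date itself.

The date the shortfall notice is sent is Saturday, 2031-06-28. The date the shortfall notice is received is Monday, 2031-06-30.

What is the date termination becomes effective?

2031-08-23

The last day of the make-up period: 10 calendar days after 2031-06-30 is 2031-07-10.
Adding 30 calendar days to 2031-07-10 gives 2031-08-09, which is the last day of the standstill period.
The date termination becomes effective: 2031-08-09 + 14 days = 2031-08-23.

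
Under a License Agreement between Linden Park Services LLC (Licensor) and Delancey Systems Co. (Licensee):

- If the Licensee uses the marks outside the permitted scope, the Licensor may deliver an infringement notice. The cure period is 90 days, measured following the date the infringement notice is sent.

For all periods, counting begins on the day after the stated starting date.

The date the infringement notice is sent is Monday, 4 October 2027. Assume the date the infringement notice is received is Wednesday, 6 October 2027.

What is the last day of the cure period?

2 January 2028

Adding 90 calendar days to 4 October 2027 gives 2 January 2028, which is the last day of the cure period.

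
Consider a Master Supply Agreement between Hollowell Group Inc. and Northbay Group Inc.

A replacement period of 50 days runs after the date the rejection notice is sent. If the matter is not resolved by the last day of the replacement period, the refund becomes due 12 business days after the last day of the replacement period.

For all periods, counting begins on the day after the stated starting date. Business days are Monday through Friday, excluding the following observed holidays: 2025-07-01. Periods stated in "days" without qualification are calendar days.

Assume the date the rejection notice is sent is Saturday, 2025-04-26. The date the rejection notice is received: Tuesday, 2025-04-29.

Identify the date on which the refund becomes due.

The last day of the replacement period: 2025-04-26 + 50 days = 2025-06-15.
The date on which the refund becomes due: counting 12 business days from Sunday, 2025-06-15 (Jun 16, Jun 17, Jun 18, Jun 19, …, Jun 27, Jun 30, Jul 2, skipping weekends and the listed holiday on Jul 1) reaches Wednesday, 2025-07-02.

2025-07-02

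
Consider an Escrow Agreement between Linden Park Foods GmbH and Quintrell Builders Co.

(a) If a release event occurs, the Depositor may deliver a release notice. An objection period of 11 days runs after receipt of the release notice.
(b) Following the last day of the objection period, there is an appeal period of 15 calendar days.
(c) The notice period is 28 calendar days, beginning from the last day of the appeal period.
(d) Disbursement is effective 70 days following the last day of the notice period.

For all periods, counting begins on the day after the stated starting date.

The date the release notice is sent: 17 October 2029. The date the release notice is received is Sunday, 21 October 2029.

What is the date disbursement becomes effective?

The last day of the objection period: 11 calendar days after 21 October 2029 is 1 November 2029.
Adding 15 calendar days to 1 November 2029 gives 16 November 2029, which is the last day of the appeal period.
The last day of the notice period: 28 calendar days after 16 November 2029 is 14 December 2029.
The date disbursement becomes effective: 70 calendar days after 14 December 2029 is 22 February 2030.

22 February 2030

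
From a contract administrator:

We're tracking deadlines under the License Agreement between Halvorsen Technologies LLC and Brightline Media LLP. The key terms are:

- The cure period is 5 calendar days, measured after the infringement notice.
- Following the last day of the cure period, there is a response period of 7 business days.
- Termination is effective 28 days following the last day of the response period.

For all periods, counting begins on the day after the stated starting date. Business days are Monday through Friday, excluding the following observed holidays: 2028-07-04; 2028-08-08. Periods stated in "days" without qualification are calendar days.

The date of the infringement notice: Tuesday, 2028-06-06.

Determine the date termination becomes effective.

The last day of the cure period: 5 calendar days after 2028-06-06 is 2028-06-11.
The last day of the response period: counting 7 business days from Sunday, 2028-06-11 (Jun 12, Jun 13, Jun 14, Jun 15, Jun 16, Jun 19, Jun 20, skipping weekends) reaches Tuesday, 2028-06-20.
Adding 28 calendar days to 2028-06-20 gives 2028-07-18, which is the date termination becomes effective.

2028-07-18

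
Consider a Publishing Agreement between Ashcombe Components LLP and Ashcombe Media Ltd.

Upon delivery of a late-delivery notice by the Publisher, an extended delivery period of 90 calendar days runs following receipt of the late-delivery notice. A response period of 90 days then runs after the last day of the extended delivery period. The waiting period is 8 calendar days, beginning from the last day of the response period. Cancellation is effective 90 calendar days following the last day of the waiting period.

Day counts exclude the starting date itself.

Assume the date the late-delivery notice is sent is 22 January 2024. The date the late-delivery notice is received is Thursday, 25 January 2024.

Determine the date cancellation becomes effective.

Adding 90 calendar days to 25 January 2024 gives 24 April 2024, which is the last day of the extended delivery period.
Adding 90 calendar days to 24 April 2024 gives 23 July 2024, which is the last day of the response period.
The last day of the waiting period: 23 July 2024 + 8 days = 31 July 2024.
The date cancellation becomes effective: 31 July 2024 + 90 days = 29 October 2024.

29 October 2024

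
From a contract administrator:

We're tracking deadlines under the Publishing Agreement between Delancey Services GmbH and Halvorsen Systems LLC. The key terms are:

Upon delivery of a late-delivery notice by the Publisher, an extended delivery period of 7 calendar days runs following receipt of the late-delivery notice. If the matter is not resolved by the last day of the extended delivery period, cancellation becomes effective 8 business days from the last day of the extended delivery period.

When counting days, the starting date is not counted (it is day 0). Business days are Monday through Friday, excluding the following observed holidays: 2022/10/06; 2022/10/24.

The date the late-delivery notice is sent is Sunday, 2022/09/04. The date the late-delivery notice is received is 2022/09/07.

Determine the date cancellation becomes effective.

2022/09/26

The last day of the extended delivery period: 7 calendar days after 2022/09/07 is 2022/09/14.
From Wednesday, 2022/09/14, 8 business days (Sep 15, Sep 16, Sep 19, Sep 20, Sep 21, Sep 22, Sep 23, Sep 26, skipping weekends) brings us to Monday, 2022/09/26, which is the date cancellation becomes effective.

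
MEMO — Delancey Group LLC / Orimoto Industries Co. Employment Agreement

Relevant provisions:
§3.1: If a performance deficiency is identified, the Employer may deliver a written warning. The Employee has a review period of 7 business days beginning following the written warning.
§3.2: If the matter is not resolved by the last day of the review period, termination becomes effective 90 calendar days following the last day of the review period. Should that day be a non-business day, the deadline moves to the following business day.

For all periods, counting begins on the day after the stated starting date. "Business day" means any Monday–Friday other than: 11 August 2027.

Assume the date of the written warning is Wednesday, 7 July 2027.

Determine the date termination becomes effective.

From Wednesday, 7 July 2027, 7 business days (Jul 8, Jul 9, Jul 12, Jul 13, Jul 14, Jul 15, Jul 16, skipping weekends) brings us to Friday, 16 July 2027, which is the last day of the review period.
The date termination becomes effective: 16 July 2027 + 90 days = 14 October 2027. 14 October 2027 is a Thursday and is not a listed holiday, so no roll-forward applies.

14 October 2027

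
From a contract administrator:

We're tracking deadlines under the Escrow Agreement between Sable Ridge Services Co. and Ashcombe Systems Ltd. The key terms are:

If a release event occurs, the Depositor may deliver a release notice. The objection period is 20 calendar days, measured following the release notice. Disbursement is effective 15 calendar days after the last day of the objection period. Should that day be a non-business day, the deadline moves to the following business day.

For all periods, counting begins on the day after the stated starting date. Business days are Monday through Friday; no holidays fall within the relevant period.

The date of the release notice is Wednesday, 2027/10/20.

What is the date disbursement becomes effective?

The last day of the objection period: 20 calendar days after 2027/10/20 is 2027/11/09.
The date disbursement becomes effective: 15 calendar days after 2027/11/09 is 2027/11/24. 2027/11/24 is a Wednesday, so no roll-forward applies.

2027/11/24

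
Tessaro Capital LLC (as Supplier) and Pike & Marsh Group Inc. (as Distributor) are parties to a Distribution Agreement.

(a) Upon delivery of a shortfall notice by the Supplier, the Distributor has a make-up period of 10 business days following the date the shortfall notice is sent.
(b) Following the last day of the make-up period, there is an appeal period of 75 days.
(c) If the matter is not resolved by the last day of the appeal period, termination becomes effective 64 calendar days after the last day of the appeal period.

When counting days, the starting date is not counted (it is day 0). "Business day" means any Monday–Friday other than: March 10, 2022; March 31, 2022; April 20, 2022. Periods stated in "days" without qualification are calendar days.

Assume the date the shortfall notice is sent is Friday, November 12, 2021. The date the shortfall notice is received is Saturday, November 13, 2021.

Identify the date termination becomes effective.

April 14, 2022

The last day of the make-up period: counting 10 business days from Friday, November 12, 2021 (Nov 15, Nov 16, Nov 17, Nov 18, Nov 19, Nov 22, Nov 23, Nov 24, Nov 25, Nov 26, skipping weekends) reaches Friday, November 26, 2021.
Adding 75 calendar days to November 26, 2021 gives February 9, 2022, which is the last day of the appeal period.
Adding 64 calendar days to February 9, 2022 gives April 14, 2022, which is the date termination becomes effective.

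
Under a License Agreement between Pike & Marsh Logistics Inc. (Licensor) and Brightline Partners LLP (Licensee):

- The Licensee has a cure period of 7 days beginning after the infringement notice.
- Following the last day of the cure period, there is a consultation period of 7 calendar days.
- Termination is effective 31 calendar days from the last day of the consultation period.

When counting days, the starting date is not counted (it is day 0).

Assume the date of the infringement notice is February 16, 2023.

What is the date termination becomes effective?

The last day of the cure period: 7 calendar days after February 16, 2023 is February 23, 2023.
The last day of the consultation period: February 23, 2023 + 7 days = March 2, 2023.
The date termination becomes effective: 31 calendar days after March 2, 2023 is April 2, 2023.

April 2, 2023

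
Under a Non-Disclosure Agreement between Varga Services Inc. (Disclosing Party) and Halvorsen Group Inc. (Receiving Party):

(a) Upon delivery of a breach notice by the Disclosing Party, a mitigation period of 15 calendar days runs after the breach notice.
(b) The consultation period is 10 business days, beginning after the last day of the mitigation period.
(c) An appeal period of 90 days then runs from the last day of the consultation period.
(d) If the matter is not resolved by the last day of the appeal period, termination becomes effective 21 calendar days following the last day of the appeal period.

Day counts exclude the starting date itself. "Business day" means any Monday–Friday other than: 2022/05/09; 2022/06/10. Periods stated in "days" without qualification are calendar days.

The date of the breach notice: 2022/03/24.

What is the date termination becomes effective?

The last day of the mitigation period: 15 calendar days after 2022/03/24 is 2022/04/08.
The last day of the consultation period: 10 business days after Friday, 2022/04/08, skipping weekends — Apr 11, Apr 12, Apr 13, Apr 14, Apr 15, Apr 18, Apr 19, Apr 20, Apr 21, Apr 22 — lands on Friday, 2022/04/22.
The last day of the appeal period: 90 calendar days after 2022/04/22 is 2022/07/21.
The date termination becomes effective: 2022/07/21 + 21 days = 2022/08/11.

2022/08/11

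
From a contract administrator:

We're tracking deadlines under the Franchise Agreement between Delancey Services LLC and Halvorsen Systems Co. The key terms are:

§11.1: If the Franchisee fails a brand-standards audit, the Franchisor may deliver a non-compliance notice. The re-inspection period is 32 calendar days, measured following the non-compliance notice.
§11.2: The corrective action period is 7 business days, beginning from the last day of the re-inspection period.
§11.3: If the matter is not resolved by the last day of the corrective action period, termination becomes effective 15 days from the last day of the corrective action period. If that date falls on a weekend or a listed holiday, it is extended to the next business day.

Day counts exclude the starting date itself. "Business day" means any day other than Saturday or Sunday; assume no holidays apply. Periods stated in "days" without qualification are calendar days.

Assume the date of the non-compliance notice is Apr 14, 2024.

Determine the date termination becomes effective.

Jun 11, 2024

The last day of the re-inspection period: 32 calendar days after Apr 14, 2024 is May 16, 2024.
The last day of the corrective action period: 7 business days after Thursday, May 16, 2024, skipping weekends — May 17, May 20, May 21, May 22, May 23, May 24, May 27 — lands on Monday, May 27, 2024.
The date termination becomes effective: May 27, 2024 + 15 days = Jun 11, 2024. Jun 11, 2024 is a Tuesday, so no roll-forward applies.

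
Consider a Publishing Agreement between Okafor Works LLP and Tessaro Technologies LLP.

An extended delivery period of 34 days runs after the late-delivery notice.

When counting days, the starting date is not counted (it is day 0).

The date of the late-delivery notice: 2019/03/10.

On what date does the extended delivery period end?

2019/04/13

The last day of the extended delivery period: 2019/03/10 + 34 days = 2019/04/13.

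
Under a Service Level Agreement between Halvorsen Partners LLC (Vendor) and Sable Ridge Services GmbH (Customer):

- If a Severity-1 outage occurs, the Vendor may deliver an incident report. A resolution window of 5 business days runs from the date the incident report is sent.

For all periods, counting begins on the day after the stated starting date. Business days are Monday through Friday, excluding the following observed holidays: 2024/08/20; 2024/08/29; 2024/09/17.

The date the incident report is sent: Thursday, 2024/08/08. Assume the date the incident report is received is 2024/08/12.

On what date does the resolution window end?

The last day of the resolution window: 5 business days after Thursday, 2024/08/08, skipping weekends — Aug 9, Aug 12, Aug 13, Aug 14, Aug 15 — lands on Thursday, 2024/08/15.

2024/08/15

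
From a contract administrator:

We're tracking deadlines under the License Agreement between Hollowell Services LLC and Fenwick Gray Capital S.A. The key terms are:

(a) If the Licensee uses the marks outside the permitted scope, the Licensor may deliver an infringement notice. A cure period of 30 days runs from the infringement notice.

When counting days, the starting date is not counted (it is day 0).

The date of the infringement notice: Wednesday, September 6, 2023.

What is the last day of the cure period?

October 6, 2023

The last day of the cure period: 30 calendar days after September 6, 2023 is October 6, 2023.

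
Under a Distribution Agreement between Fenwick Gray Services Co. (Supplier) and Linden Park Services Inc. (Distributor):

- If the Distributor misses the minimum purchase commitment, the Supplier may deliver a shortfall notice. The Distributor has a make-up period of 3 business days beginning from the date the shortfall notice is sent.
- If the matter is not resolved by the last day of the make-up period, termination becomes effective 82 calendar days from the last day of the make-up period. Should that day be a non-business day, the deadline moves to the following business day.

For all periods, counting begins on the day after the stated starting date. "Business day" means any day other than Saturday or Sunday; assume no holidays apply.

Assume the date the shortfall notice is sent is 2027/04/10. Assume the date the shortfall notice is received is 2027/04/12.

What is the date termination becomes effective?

From Saturday, 2027/04/10, 3 business days (Apr 12, Apr 13, Apr 14, skipping weekends) brings us to Wednesday, 2027/04/14, which is the last day of the make-up period.
The date termination becomes effective: 2027/04/14 + 82 days = 2027/07/05. 2027/07/05 is a Monday, so no roll-forward applies.

2027/07/05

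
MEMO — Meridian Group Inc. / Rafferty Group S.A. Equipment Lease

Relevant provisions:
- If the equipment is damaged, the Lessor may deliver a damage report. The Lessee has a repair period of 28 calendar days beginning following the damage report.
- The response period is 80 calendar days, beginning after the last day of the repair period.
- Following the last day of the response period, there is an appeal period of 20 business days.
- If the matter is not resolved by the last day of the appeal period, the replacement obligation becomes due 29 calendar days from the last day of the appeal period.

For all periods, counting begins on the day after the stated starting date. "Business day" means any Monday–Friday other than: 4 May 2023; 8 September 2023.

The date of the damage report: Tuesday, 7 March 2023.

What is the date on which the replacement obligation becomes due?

Adding 28 calendar days to 7 March 2023 gives 4 April 2023, which is the last day of the repair period.
The last day of the response period: 80 calendar days after 4 April 2023 is 23 June 2023.
The last day of the appeal period: counting 20 business days from Friday, 23 June 2023 (Jun 26, Jun 27, Jun 28, Jun 29, …, Jul 19, Jul 20, Jul 21, skipping weekends) reaches Friday, 21 July 2023.
Adding 29 calendar days to 21 July 2023 gives 19 August 2023, which is the date on which the replacement obligation becomes due.

19 August 2023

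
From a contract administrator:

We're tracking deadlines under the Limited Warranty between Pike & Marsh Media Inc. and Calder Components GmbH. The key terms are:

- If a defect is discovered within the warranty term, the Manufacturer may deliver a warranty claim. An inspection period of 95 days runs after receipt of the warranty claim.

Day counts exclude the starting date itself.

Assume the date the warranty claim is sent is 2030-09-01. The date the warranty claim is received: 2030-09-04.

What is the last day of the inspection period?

The last day of the inspection period: 95 calendar days after 2030-09-04 is 2030-12-08.

2030-12-08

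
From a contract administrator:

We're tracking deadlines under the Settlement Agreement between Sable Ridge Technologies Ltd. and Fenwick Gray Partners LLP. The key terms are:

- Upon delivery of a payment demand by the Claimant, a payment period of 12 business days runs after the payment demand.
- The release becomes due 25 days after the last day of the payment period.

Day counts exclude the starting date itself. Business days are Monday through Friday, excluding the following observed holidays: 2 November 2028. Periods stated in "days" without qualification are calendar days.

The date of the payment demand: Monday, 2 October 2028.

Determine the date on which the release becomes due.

The last day of the payment period: counting 12 business days from Monday, 2 October 2028 (Oct 3, Oct 4, Oct 5, Oct 6, …, Oct 16, Oct 17, Oct 18, skipping weekends) reaches Wednesday, 18 October 2028.
The date on which the release becomes due: 18 October 2028 + 25 days = 12 November 2028.

12 November 2028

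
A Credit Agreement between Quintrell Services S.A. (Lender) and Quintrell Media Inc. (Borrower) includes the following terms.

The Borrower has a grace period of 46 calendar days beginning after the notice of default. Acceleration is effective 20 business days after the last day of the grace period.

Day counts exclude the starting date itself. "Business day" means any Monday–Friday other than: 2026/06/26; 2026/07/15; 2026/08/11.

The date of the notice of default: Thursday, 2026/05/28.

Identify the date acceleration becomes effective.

2026/08/12

The last day of the grace period: 2026/05/28 + 46 days = 2026/07/13.
The date acceleration becomes effective: 20 business days after Monday, 2026/07/13, skipping weekends and the listed holidays on Jul 15, Aug 11 — Jul 14, Jul 16, Jul 17, Jul 20, …, Aug 7, Aug 10, Aug 12 — lands on Wednesday, 2026/08/12.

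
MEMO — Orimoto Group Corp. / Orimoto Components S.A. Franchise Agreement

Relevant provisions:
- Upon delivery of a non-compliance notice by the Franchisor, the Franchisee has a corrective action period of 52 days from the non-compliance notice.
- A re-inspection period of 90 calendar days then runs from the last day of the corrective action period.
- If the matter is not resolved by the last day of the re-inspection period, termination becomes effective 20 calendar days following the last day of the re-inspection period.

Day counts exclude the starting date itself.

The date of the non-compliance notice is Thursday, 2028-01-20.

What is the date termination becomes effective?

The last day of the corrective action period: 2028-01-20 + 52 days = 2028-03-12.
Adding 90 calendar days to 2028-03-12 gives 2028-06-10, which is the last day of the re-inspection period.
The date termination becomes effective: 20 calendar days after 2028-06-10 is 2028-06-30.

2028-06-30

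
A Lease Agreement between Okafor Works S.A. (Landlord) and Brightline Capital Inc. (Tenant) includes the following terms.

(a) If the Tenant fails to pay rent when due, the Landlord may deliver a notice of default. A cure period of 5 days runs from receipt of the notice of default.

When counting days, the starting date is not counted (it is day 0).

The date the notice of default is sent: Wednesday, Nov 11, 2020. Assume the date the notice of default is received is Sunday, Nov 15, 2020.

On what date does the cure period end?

The last day of the cure period: Nov 15, 2020 + 5 days = Nov 20, 2020.

Nov 20, 2020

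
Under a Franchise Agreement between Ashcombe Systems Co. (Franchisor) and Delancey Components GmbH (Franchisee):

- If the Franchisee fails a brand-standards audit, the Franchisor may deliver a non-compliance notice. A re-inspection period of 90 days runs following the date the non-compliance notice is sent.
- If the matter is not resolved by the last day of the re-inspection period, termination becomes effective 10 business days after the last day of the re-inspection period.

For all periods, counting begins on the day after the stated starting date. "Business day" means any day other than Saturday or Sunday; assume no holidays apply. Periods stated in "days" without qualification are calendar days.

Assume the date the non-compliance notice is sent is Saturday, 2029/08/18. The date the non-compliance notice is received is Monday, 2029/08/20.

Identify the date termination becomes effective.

Adding 90 calendar days to 2029/08/18 gives 2029/11/16, which is the last day of the re-inspection period.
From Friday, 2029/11/16, 10 business days (Nov 19, Nov 20, Nov 21, Nov 22, Nov 23, Nov 26, Nov 27, Nov 28, Nov 29, Nov 30, skipping weekends) brings us to Friday, 2029/11/30, which is the date termination becomes effective.

2029/11/30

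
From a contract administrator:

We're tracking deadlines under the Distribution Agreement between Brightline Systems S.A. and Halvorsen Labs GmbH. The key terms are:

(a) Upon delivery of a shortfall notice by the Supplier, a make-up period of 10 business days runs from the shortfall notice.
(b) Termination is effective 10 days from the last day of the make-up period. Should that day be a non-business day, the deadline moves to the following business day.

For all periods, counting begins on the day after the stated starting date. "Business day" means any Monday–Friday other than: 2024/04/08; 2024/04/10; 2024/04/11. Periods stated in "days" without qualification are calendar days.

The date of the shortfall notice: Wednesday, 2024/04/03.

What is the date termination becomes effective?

2024/05/02

From Wednesday, 2024/04/03, 10 business days (Apr 4, Apr 5, Apr 9, Apr 12, Apr 15, Apr 16, Apr 17, Apr 18, Apr 19, Apr 22, skipping weekends and the listed holidays on Apr 8, Apr 10, Apr 11) brings us to Monday, 2024/04/22, which is the last day of the make-up period.
The date termination becomes effective: 10 calendar days after 2024/04/22 is 2024/05/02. 2024/05/02 is a Thursday and is not a listed holiday, so no roll-forward applies.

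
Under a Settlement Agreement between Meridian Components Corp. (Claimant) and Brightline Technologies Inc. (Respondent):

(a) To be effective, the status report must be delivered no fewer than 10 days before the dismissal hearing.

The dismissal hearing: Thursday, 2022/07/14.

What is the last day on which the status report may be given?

2022/07/04

2022/07/14 minus 10 days is 2022/07/04.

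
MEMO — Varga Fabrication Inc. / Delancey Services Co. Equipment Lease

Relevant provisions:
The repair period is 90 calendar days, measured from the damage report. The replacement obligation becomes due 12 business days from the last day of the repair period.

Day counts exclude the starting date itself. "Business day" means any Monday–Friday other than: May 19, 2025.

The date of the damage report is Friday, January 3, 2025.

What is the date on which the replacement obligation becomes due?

The last day of the repair period: January 3, 2025 + 90 days = April 3, 2025.
The date on which the replacement obligation becomes due: counting 12 business days from Thursday, April 3, 2025 (Apr 4, Apr 7, Apr 8, Apr 9, …, Apr 17, Apr 18, Apr 21, skipping weekends) reaches Monday, April 21, 2025.

April 21, 2025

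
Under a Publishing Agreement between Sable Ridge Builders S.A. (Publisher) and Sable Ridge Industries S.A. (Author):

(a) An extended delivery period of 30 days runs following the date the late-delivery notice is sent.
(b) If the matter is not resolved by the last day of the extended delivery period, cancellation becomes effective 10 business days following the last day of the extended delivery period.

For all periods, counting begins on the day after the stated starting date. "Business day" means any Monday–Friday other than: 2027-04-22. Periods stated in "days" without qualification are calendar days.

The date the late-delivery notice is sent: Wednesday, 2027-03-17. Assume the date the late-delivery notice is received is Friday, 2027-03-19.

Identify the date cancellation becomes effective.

The last day of the extended delivery period: 30 calendar days after 2027-03-17 is 2027-04-16.
The date cancellation becomes effective: 10 business days after Friday, 2027-04-16, skipping weekends and the listed holiday on Apr 22 — Apr 19, Apr 20, Apr 21, Apr 23, Apr 26, Apr 27, Apr 28, Apr 29, Apr 30, May 3 — lands on Monday, 2027-05-03.

2027-05-03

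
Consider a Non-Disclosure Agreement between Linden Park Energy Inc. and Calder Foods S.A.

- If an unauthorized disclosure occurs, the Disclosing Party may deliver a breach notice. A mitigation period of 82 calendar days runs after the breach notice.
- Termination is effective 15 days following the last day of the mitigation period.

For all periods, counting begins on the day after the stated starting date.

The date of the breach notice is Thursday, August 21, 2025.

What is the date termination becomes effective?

November 26, 2025

The last day of the mitigation period: August 21, 2025 + 82 days = November 11, 2025.
The date termination becomes effective: November 11, 2025 + 15 days = November 26, 2025.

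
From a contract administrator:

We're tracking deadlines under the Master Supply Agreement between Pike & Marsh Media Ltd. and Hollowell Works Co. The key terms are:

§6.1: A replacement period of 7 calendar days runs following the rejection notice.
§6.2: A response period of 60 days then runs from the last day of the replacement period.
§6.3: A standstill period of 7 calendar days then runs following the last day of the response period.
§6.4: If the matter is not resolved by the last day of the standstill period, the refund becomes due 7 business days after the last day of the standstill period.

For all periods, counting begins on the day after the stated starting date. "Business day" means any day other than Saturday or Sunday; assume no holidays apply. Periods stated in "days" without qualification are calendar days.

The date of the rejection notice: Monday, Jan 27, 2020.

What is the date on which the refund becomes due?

Apr 21, 2020

Adding 7 calendar days to Jan 27, 2020 gives Feb 3, 2020, which is the last day of the replacement period.
The last day of the response period: 60 calendar days after Feb 3, 2020 is Apr 3, 2020.
The last day of the standstill period: 7 calendar days after Apr 3, 2020 is Apr 10, 2020.
The date on which the refund becomes due: counting 7 business days from Friday, Apr 10, 2020 (Apr 13, Apr 14, Apr 15, Apr 16, Apr 17, Apr 20, Apr 21, skipping weekends) reaches Tuesday, Apr 21, 2020.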